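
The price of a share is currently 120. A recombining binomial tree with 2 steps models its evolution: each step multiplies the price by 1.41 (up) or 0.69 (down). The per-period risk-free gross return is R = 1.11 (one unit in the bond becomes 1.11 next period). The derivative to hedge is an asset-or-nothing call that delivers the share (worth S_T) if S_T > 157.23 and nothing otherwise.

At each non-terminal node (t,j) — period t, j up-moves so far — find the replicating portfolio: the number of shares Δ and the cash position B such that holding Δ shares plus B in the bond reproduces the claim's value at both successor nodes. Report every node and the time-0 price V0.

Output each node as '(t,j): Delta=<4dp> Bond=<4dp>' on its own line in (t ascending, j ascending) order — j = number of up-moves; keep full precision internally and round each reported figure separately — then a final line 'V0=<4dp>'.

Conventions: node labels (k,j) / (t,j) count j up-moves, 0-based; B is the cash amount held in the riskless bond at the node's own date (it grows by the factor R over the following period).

Under the risk-neutral measure, an up-move has probability p* = (R−d)/(u−d) = 0.5833 and values discount at R = 1.11.
Terminal payoffs: V(2,0)=0.0000, V(2,1)=0.0000, V(2,2)=238.5720
  t=1,j=0: stock 82.8000 → up 116.7480 (V=0.0000), down 57.1320 (V=0.0000). Price 0.0000; hedge Δ=0.0000, bond B=0.0000.
  t=1,j=1: stock 169.2000 → up 238.5720 (V=238.5720), down 116.7480 (V=0.0000). Price 125.3757; hedge Δ=1.9583, bond B=-205.9743.
  t=0,j=0: stock 120.0000 → up 169.2000 (V=125.3757), down 82.8000 (V=0.0000). Price 65.8881; hedge Δ=1.4511, bond B=-108.2448.
As a check, the time-0 holding Δ(0,0)·S0 + B(0,0) comes to 65.8881 — exactly V0.

(0,0): Delta=1.4511 Bond=-108.2448
(1,0): Delta=0.0000 Bond=0.0000
(1,1): Delta=1.9583 Bond=-205.9743
V0=65.8881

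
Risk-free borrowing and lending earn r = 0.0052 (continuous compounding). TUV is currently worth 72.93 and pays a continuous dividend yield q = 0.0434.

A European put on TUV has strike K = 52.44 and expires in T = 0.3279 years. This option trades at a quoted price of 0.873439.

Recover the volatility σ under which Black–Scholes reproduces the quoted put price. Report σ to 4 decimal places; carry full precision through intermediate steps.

At σ = 0.4571 the Black–Scholes value reproduces the quote:
σ√T = 0.4571·√0.3279 = 0.261747
d₁ = (ln(S/K) + (r−q+σ²/2)T) / (σ√T) = (ln(72.93/52.44) + (0.0052−0.0434+0.4571²/2)·0.3279) / 0.261747 = (0.329830 + 0.021730) / 0.261747 = 1.343130
d₂ = d₁ − σ√T = 1.343130 − 0.261747 = 1.081383
e^{−rT} = 0.998296
e^{−qT} = 0.985870
N(−d₁) = 0.089615,  N(−d₂) = 0.139763
V = K·e^{−rT}·N(−d₂) − S·e^{−qT}·N(−d₁) = 7.316708 − 6.443269 = 0.873439 (the quoted price), and the Black–Scholes price is strictly increasing in σ, so σ is unique

sigma = 0.4571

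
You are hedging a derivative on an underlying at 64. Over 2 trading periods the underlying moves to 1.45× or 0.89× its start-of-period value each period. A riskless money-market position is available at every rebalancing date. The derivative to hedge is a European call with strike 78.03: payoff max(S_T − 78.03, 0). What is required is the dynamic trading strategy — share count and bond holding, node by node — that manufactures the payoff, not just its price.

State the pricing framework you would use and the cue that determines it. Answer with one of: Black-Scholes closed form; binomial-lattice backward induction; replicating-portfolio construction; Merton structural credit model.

framework: replicating-portfolio construction

Key observation: what is demanded is not a single number but the (Δ, B) position at each node of the 1.45/0.89 tree starting at 64; constructing those positions is the replicating-portfolio method.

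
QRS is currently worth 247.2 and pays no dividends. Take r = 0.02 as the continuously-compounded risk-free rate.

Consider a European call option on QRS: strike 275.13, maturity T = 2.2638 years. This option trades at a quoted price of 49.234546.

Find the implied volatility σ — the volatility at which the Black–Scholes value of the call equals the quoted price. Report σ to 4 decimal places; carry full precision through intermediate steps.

sigma = 0.3758

At σ = 0.3758 the Black–Scholes value reproduces the quote:
σ√T = 0.3758·√2.2638 = 0.565426
d₁ = (ln(S/K) + (r+σ²/2)T) / (σ√T) = (ln(247.2/275.13) + (0.02+0.3758²/2)·2.2638) / 0.565426 = (-0.107046 + 0.205129) / 0.565426 = 0.173468
d₂ = d₁ − σ√T = 0.173468 − 0.565426 = -0.391958
e^{−rT} = 0.955734
N(d₁) = 0.568858,  N(d₂) = 0.347545
V = S·N(d₁) − K·e^{−rT}·N(d₂) = 140.621748 − 91.387202 = 49.234546 (the quoted price), and the Black–Scholes price is strictly increasing in σ, so σ is unique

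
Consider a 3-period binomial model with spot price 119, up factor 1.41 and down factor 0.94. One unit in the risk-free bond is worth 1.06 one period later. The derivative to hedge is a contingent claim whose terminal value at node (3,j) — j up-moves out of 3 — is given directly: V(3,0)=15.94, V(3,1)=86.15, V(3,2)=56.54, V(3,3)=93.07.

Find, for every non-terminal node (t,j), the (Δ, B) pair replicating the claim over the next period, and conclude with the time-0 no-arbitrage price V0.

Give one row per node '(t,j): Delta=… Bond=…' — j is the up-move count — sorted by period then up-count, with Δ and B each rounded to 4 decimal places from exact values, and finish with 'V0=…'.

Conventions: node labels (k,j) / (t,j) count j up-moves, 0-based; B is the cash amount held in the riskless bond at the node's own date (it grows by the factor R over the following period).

(0,0): Delta=0.4783 Bond=-12.4503
(1,0): Delta=0.8025 Bond=-49.4679
(1,1): Delta=-0.1522 Bond=92.5920
(2,0): Delta=1.4207 Bond=-117.4340
(2,1): Delta=-0.3994 Bond=137.1415
(2,2): Delta=0.3285 Bond=-15.5849
V0=44.4653

Arbitrage-free pricing uses the up-move probability p* = (R−d)/(u−d) = 0.2553, discounting each step at R = 1.06.
Terminal payoffs: V(3,0)=15.9400, V(3,1)=86.1500, V(3,2)=56.5400, V(3,3)=93.0700
(2,0): S=105.1484. Δ = (V_up−V_dn)/(S_up−S_dn) = (86.1500−15.9400)/(148.2592−98.8395) = 1.4207. V = [p*·86.1500 + (1−p*)·15.9400]/1.06 = 31.9490. B = V − Δ·S = -117.4340.
(2,1): S=157.7226. Δ = (V_up−V_dn)/(S_up−S_dn) = (56.5400−86.1500)/(222.3889−148.2592) = -0.3994. V = [p*·56.5400 + (1−p*)·86.1500]/1.06 = 74.1415. B = V − Δ·S = 137.1415.
(2,2): S=236.5839. Δ = (V_up−V_dn)/(S_up−S_dn) = (93.0700−56.5400)/(333.5833−222.3889) = 0.3285. V = [p*·93.0700 + (1−p*)·56.5400]/1.06 = 62.1385. B = V − Δ·S = -15.5849.
(1,0): S=111.8600. Δ = (V_up−V_dn)/(S_up−S_dn) = (74.1415−31.9490)/(157.7226−105.1484) = 0.8025. V = [p*·74.1415 + (1−p*)·31.9490]/1.06 = 40.3034. B = V − Δ·S = -49.4679.
(1,1): S=167.7900. Δ = (V_up−V_dn)/(S_up−S_dn) = (62.1385−74.1415)/(236.5839−157.7226) = -0.1522. V = [p*·62.1385 + (1−p*)·74.1415]/1.06 = 67.0537. B = V − Δ·S = 92.5920.
(0,0): S=119.0000. Δ = (V_up−V_dn)/(S_up−S_dn) = (67.0537−40.3034)/(167.7900−111.8600) = 0.4783. V = [p*·67.0537 + (1−p*)·40.3034]/1.06 = 44.4653. B = V − Δ·S = -12.4503.
As a check, the time-0 holding Δ(0,0)·S0 + B(0,0) comes to 44.4653 — exactly V0.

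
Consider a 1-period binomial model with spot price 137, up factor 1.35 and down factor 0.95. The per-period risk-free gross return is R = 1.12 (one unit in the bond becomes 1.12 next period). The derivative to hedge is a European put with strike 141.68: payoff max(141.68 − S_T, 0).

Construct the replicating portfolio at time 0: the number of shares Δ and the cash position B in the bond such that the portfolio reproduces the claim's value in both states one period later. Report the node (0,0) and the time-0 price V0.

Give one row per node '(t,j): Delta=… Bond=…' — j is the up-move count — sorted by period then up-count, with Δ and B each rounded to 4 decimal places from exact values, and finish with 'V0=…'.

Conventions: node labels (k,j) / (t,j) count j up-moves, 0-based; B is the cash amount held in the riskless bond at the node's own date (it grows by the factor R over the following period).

Arbitrage-free pricing uses the up-move probability p* = (R−d)/(u−d) = 0.4250, discounting each step at R = 1.12.
Terminal payoffs: V(1,0)=11.5300, V(1,1)=0.0000
  t=0,j=0: stock 137.0000 → up 184.9500 (V=0.0000), down 130.1500 (V=11.5300). Price 5.9194; hedge Δ=-0.2104, bond B=34.7444.
Verification: the root portfolio costs Δ(0,0)·S0 + B(0,0) = 5.9194, matching V0.

(0,0): Delta=-0.2104 Bond=34.7444
V0=5.9194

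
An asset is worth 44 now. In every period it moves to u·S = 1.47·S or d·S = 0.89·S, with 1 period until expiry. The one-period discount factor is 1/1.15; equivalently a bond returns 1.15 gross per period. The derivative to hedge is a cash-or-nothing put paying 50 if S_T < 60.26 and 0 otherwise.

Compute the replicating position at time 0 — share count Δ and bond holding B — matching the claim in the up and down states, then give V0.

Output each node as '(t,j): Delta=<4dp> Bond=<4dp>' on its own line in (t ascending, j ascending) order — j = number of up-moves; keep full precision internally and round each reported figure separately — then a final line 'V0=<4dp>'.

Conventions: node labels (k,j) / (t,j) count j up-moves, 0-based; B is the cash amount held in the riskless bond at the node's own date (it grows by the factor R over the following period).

The replicating-portfolio and risk-neutral prices coincide; use p* = (1.15−0.89)/(1.47−0.89) = 0.4483 for the latter.
At maturity the claim pays: V(1,0)=50.0000, V(1,1)=0.0000
(0,0): S=44.0000. Δ = (V_up−V_dn)/(S_up−S_dn) = (0.0000−50.0000)/(64.6800−39.1600) = -1.9592. V = [p*·0.0000 + (1−p*)·50.0000]/1.15 = 23.9880. B = V − Δ·S = 110.1949.
Sanity check at the root: Δ(0,0)·S0 + B(0,0) reproduces V0 = 23.9880.

(0,0): Delta=-1.9592 Bond=110.1949
V0=23.9880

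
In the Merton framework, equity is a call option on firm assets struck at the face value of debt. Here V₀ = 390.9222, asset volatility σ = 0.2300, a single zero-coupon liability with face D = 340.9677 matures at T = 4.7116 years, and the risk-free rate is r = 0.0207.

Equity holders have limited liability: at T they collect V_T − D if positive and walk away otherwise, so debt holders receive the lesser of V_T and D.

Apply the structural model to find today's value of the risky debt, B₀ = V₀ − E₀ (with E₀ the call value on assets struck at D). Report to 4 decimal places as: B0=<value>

B0=273.8251

Apply the equity-as-call identities (strike 340.9677, horizon 4.7116 years):
d₁ = [ln(V₀/D) + (r + σ²/2)T] / (σ√T)
   = [ln(390.9222/340.9677) + (0.0207 + 0.5·0.2300²)·4.7116] / (0.2300·√4.7116)
   = [0.136721 + 0.222152] / 0.499243 = 0.718834
d₂ = d₁ − σ√T = 0.718834 − 0.499243 = 0.219591
N(d₁) = 0.763878,  N(d₂) = 0.586905,  e^(−rT) = 0.907075
E₀ = V₀·N(d₁) − D·e^(−rT)·N(d₂)
   = 390.9222·0.763878 − 340.9677·0.907075·0.586905 = 117.097080
B₀ = V₀ − E₀ = 390.9222 − 117.097080 = 273.825120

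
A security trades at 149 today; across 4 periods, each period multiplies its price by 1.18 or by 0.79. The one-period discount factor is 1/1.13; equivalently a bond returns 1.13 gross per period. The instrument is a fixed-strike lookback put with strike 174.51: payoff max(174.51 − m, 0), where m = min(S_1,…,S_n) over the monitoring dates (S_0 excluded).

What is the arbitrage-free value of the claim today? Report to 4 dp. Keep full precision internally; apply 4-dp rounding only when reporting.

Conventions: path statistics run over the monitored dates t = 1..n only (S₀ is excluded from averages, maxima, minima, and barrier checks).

Risk-neutral up-probability p* = (R−d)/(u−d) = (1.13−0.79)/(1.18−0.79) = 0.8718; the claim prices as the p*-weighted sum of path payoffs discounted by R^4.
Enumerate all 2^4 = 16 price paths (U = up ×1.18, D = down ×0.79); each path with k up-moves has probability p*^k·(1−p*)^(4−k).
DDDD: m=58.0356, payoff=116.4744, prob=0.000270
UDDD: m=86.6861, payoff=87.8239, prob=0.001837
DUDD: m=86.6861, payoff=87.8239, prob=0.001837
UUDD: m=129.4805, payoff=45.0295, prob=0.012492
DDUD: m=86.6861, payoff=87.8239, prob=0.001837
UDUD: m=129.4805, payoff=45.0295, prob=0.012492
DUUD: m=117.7100, payoff=56.8000, prob=0.012492
UUUD: m=175.8200, payoff=0.0000, prob=0.084947
DDDU: m=73.4628, payoff=101.0472, prob=0.001837
UDDU: m=109.7293, payoff=64.7807, prob=0.012492
DUDU: m=109.7293, payoff=64.7807, prob=0.012492
UUDU: m=163.8994, payoff=10.6106, prob=0.084947
DDUU: m=92.9909, payoff=81.5191, prob=0.012492
UDUU: m=138.8978, payoff=35.6122, prob=0.084947
DUUU: m=117.7100, payoff=56.8000, prob=0.084947
UUUU: m=175.8200, payoff=0.0000, prob=0.577640
Price = Σ prob·payoff / R^4 = 13.924061 / 1.630474 = 8.5399

price = 8.5399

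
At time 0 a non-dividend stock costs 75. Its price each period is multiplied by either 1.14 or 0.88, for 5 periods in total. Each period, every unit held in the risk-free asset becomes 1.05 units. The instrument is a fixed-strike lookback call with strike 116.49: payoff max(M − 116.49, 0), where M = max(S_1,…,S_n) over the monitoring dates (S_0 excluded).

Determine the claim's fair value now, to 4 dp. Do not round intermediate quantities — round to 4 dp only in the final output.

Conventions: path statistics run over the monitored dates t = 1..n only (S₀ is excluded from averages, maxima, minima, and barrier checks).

price = 3.1186

With p* = (R−d)/(u−d) = 0.6538, sum probability × payoff across the paths and divide by R^5.
Enumerate all 2^5 = 32 price paths (U = up ×1.14, D = down ×0.88); each path with k up-moves has probability p*^k·(1−p*)^(5−k).
DDDDD: M=66.0000, payoff=0.0000, prob=0.004970
UDDDD: M=85.5000, payoff=0.0000, prob=0.009388
DUDDD: M=75.2400, payoff=0.0000, prob=0.009388
UUDDD: M=97.4700, payoff=0.0000, prob=0.017732
DDUDD: M=66.2112, payoff=0.0000, prob=0.009388
UDUDD: M=85.7736, payoff=0.0000, prob=0.017732
DUUDD: M=85.7736, payoff=0.0000, prob=0.017732
UUUDD: M=111.1158, payoff=0.0000, prob=0.033494
DDDUD: M=66.0000, payoff=0.0000, prob=0.009388
UDDUD: M=85.5000, payoff=0.0000, prob=0.017732
DUDUD: M=75.4808, payoff=0.0000, prob=0.017732
UUDUD: M=97.7819, payoff=0.0000, prob=0.033494
DDUUD: M=75.4808, payoff=0.0000, prob=0.017732
UDUUD: M=97.7819, payoff=0.0000, prob=0.033494
DUUUD: M=97.7819, payoff=0.0000, prob=0.033494
UUUUD: M=126.6720, payoff=10.1820, prob=0.063266
DDDDU: M=66.0000, payoff=0.0000, prob=0.009388
UDDDU: M=85.5000, payoff=0.0000, prob=0.017732
DUDDU: M=75.2400, payoff=0.0000, prob=0.017732
UUDDU: M=97.4700, payoff=0.0000, prob=0.033494
DDUDU: M=66.4231, payoff=0.0000, prob=0.017732
UDUDU: M=86.0481, payoff=0.0000, prob=0.033494
DUUDU: M=86.0481, payoff=0.0000, prob=0.033494
UUUDU: M=111.4714, payoff=0.0000, prob=0.063266
DDDUU: M=66.4231, payoff=0.0000, prob=0.017732
UDDUU: M=86.0481, payoff=0.0000, prob=0.033494
DUDUU: M=86.0481, payoff=0.0000, prob=0.033494
UUDUU: M=111.4714, payoff=0.0000, prob=0.063266
DDUUU: M=86.0481, payoff=0.0000, prob=0.033494
UDUUU: M=111.4714, payoff=0.0000, prob=0.063266
DUUUU: M=111.4714, payoff=0.0000, prob=0.063266
UUUUU: M=144.4061, payoff=27.9161, prob=0.119503
Price = Σ prob·payoff / R^5 = 3.980226 / 1.276282 = 3.1186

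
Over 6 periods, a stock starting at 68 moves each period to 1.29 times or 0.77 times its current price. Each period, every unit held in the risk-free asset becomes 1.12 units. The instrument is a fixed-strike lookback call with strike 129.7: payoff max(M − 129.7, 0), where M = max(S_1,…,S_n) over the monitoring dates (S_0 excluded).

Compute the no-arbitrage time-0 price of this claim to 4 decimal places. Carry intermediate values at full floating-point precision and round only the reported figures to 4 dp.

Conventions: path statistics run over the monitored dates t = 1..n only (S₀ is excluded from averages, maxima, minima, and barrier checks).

price = 19.4423

No-arbitrage gives p* = (R−d)/(u−d) = 0.6731: enumerate every path, weight its payoff by its p*-probability, and discount by R^6.
Enumerate all 2^6 = 64 price paths (U = up ×1.29, D = down ×0.77); each path with k up-moves has probability p*^k·(1−p*)^(6−k).
DDDDDD: M=52.3600, payoff=0.0000, prob=0.001221
UDDDDD: M=87.7200, payoff=0.0000, prob=0.002514
DUDDDD: M=67.5444, payoff=0.0000, prob=0.002514
UUDDDD: M=113.1588, payoff=0.0000, prob=0.005175
DDUDDD: M=52.3600, payoff=0.0000, prob=0.002514
UDUDDD: M=87.7200, payoff=0.0000, prob=0.005175
DUUDDD: M=87.1323, payoff=0.0000, prob=0.005175
UUUDDD: M=145.9749, payoff=16.2749, prob=0.010654
DDDUDD: M=52.3600, payoff=0.0000, prob=0.002514
UDDUDD: M=87.7200, payoff=0.0000, prob=0.005175
DUDUDD: M=67.5444, payoff=0.0000, prob=0.005175
UUDUDD: M=113.1588, payoff=0.0000, prob=0.010654
DDUUDD: M=67.0919, payoff=0.0000, prob=0.005175
UDUUDD: M=112.4006, payoff=0.0000, prob=0.010654
DUUUDD: M=112.4006, payoff=0.0000, prob=0.010654
UUUUDD: M=188.3076, payoff=58.6076, prob=0.021936
DDDDUD: M=52.3600, payoff=0.0000, prob=0.002514
UDDDUD: M=87.7200, payoff=0.0000, prob=0.005175
DUDDUD: M=67.5444, payoff=0.0000, prob=0.005175
UUDDUD: M=113.1588, payoff=0.0000, prob=0.010654
DDUDUD: M=52.3600, payoff=0.0000, prob=0.005175
UDUDUD: M=87.7200, payoff=0.0000, prob=0.010654
DUUDUD: M=87.1323, payoff=0.0000, prob=0.010654
UUUDUD: M=145.9749, payoff=16.2749, prob=0.021936
DDDUUD: M=52.3600, payoff=0.0000, prob=0.005175
UDDUUD: M=87.7200, payoff=0.0000, prob=0.010654
DUDUUD: M=86.5485, payoff=0.0000, prob=0.010654
UUDUUD: M=144.9968, payoff=15.2968, prob=0.021936
DDUUUD: M=86.5485, payoff=0.0000, prob=0.010654
UDUUUD: M=144.9968, payoff=15.2968, prob=0.021936
DUUUUD: M=144.9968, payoff=15.2968, prob=0.021936
UUUUUD: M=242.9168, payoff=113.2168, prob=0.045162
DDDDDU: M=52.3600, payoff=0.0000, prob=0.002514
UDDDDU: M=87.7200, payoff=0.0000, prob=0.005175
DUDDDU: M=67.5444, payoff=0.0000, prob=0.005175
UUDDDU: M=113.1588, payoff=0.0000, prob=0.010654
DDUDDU: M=52.3600, payoff=0.0000, prob=0.005175
UDUDDU: M=87.7200, payoff=0.0000, prob=0.010654
DUUDDU: M=87.1323, payoff=0.0000, prob=0.010654
UUUDDU: M=145.9749, payoff=16.2749, prob=0.021936
DDDUDU: M=52.3600, payoff=0.0000, prob=0.005175
UDDUDU: M=87.7200, payoff=0.0000, prob=0.010654
DUDUDU: M=67.5444, payoff=0.0000, prob=0.010654
UUDUDU: M=113.1588, payoff=0.0000, prob=0.021936
DDUUDU: M=67.0919, payoff=0.0000, prob=0.010654
UDUUDU: M=112.4006, payoff=0.0000, prob=0.021936
DUUUDU: M=112.4006, payoff=0.0000, prob=0.021936
UUUUDU: M=188.3076, payoff=58.6076, prob=0.045162
DDDDUU: M=52.3600, payoff=0.0000, prob=0.005175
UDDDUU: M=87.7200, payoff=0.0000, prob=0.010654
DUDDUU: M=67.5444, payoff=0.0000, prob=0.010654
UUDDUU: M=113.1588, payoff=0.0000, prob=0.021936
DDUDUU: M=66.6423, payoff=0.0000, prob=0.010654
UDUDUU: M=111.6476, payoff=0.0000, prob=0.021936
DUUDUU: M=111.6476, payoff=0.0000, prob=0.021936
UUUDUU: M=187.0459, payoff=57.3459, prob=0.045162
DDDUUU: M=66.6423, payoff=0.0000, prob=0.010654
UDDUUU: M=111.6476, payoff=0.0000, prob=0.021936
DUDUUU: M=111.6476, payoff=0.0000, prob=0.021936
UUDUUU: M=187.0459, payoff=57.3459, prob=0.045162
DDUUUU: M=111.6476, payoff=0.0000, prob=0.021936
UDUUUU: M=187.0459, payoff=57.3459, prob=0.045162
DUUUUU: M=187.0459, payoff=57.3459, prob=0.045162
UUUUUU: M=313.3626, payoff=183.6626, prob=0.092980
Price = Σ prob·payoff / R^6 = 38.375704 / 1.973823 = 19.4423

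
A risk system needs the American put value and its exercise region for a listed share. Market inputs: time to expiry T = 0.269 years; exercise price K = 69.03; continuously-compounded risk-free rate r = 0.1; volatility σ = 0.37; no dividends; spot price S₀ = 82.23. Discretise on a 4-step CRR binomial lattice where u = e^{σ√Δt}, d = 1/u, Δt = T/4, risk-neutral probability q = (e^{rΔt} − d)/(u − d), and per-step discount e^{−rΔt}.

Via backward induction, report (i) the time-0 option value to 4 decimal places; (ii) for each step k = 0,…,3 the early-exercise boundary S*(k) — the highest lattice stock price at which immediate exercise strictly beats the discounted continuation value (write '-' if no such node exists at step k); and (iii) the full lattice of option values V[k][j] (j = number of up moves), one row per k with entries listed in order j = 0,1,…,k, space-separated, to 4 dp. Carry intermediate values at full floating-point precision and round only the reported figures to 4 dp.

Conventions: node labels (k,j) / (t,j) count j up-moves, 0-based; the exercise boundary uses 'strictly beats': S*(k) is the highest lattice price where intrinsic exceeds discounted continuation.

params: Δt=0.06725 u=1.10070 d=0.90851 q=0.51114 e^(-rΔt)=0.99330
t_4 payoffs: 13.0095 1.1583 0.0000 0.0000 0.0000
t_3: node(3,0) S=61.6620 payoff=7.3680 vs cont=6.9053 → 7.3680 [stop]  node(3,1) S=74.7067 payoff=0.0000 vs cont=0.5625 → 0.5625 [wait]  node(3,2) S=90.5109 payoff=0.0000 vs cont=0.0000 → 0.0000 [wait]  node(3,3) S=109.6586 payoff=0.0000 vs cont=0.0000 → 0.0000 [wait]  ⇒ S*(3)=61.6620
t_2: node(2,0) S=67.8717 payoff=1.1583 vs cont=3.8633 → 3.8633 [wait]  node(2,1) S=82.2300 payoff=0.0000 vs cont=0.2731 → 0.2731 [wait]  node(2,2) S=99.6258 payoff=0.0000 vs cont=0.0000 → 0.0000 [wait]  ⇒ S*(2)=-
t_1: node(1,0) S=74.7067 payoff=0.0000 vs cont=2.0146 → 2.0146 [wait]  node(1,1) S=90.5109 payoff=0.0000 vs cont=0.1326 → 0.1326 [wait]  ⇒ S*(1)=-
t_0: node(0,0) S=82.2300 payoff=0.0000 vs cont=1.0456 → 1.0456 [wait]  ⇒ S*(0)=-

price = 1.0456
boundary = - - - 61.6620
tree:
1.0456
2.0146 0.1326
3.8633 0.2731 0.0000
7.3680 0.5625 0.0000 0.0000
13.0095 1.1583 0.0000 0.0000 0.0000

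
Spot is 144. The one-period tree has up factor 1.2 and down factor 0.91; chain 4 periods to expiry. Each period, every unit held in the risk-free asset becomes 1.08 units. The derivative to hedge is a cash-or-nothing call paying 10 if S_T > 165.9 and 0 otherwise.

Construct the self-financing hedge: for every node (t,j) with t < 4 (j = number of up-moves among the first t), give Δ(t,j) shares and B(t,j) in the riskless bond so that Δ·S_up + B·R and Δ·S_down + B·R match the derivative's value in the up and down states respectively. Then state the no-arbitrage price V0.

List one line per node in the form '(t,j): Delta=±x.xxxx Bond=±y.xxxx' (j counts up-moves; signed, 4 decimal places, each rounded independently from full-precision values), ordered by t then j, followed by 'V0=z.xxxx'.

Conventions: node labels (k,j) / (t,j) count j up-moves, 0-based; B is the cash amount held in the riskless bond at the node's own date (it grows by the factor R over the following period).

The replicating-portfolio and risk-neutral prices coincide; use p* = (1.08−0.91)/(1.2−0.91) = 0.5862 for the latter.
Terminal payoffs: V(4,0)=0.0000, V(4,1)=0.0000, V(4,2)=10.0000, V(4,3)=10.0000, V(4,4)=10.0000
Node (3,0) S=108.5142: V=(p*·0.0000+(1−p*)·0.0000)/1.08=0.0000; Δ=(0.0000−0.0000)/(130.2171−98.7479)=0.0000; B=V−Δ·S=0.0000
Node (3,1) S=143.0957: V=(p*·10.0000+(1−p*)·0.0000)/1.08=5.4278; Δ=(10.0000−0.0000)/(171.7148−130.2171)=0.2410; B=V−Δ·S=-29.0549
Node (3,2) S=188.6976: V=(p*·10.0000+(1−p*)·10.0000)/1.08=9.2593; Δ=(10.0000−10.0000)/(226.4371−171.7148)=0.0000; B=V−Δ·S=9.2593
Node (3,3) S=248.8320: V=(p*·10.0000+(1−p*)·10.0000)/1.08=9.2593; Δ=(10.0000−10.0000)/(298.5984−226.4371)=0.0000; B=V−Δ·S=9.2593
Node (2,0) S=119.2464: V=(p*·5.4278+(1−p*)·0.0000)/1.08=2.9461; Δ=(5.4278−0.0000)/(143.0957−108.5142)=0.1570; B=V−Δ·S=-15.7705
Node (2,1) S=157.2480: V=(p*·9.2593+(1−p*)·5.4278)/1.08=7.1054; Δ=(9.2593−5.4278)/(188.6976−143.0957)=0.0840; B=V−Δ·S=-6.1064
Node (2,2) S=207.3600: V=(p*·9.2593+(1−p*)·9.2593)/1.08=8.5734; Δ=(9.2593−9.2593)/(248.8320−188.6976)=0.0000; B=V−Δ·S=8.5734
Node (1,0) S=131.0400: V=(p*·7.1054+(1−p*)·2.9461)/1.08=4.9855; Δ=(7.1054−2.9461)/(157.2480−119.2464)=0.1094; B=V−Δ·S=-9.3568
Node (1,1) S=172.8000: V=(p*·8.5734+(1−p*)·7.1054)/1.08=7.3759; Δ=(8.5734−7.1054)/(207.3600−157.2480)=0.0293; B=V−Δ·S=2.3139
Node (0,0) S=144.0000: V=(p*·7.3759+(1−p*)·4.9855)/1.08=5.9137; Δ=(7.3759−4.9855)/(172.8000−131.0400)=0.0572; B=V−Δ·S=-2.3290
Sanity check at the root: Δ(0,0)·S0 + B(0,0) reproduces V0 = 5.9137.

(0,0): Delta=0.0572 Bond=-2.3290
(1,0): Delta=0.1094 Bond=-9.3568
(1,1): Delta=0.0293 Bond=2.3139
(2,0): Delta=0.1570 Bond=-15.7705
(2,1): Delta=0.0840 Bond=-6.1064
(2,2): Delta=0.0000 Bond=8.5734
(3,0): Delta=0.0000 Bond=0.0000
(3,1): Delta=0.2410 Bond=-29.0549
(3,2): Delta=0.0000 Bond=9.2593
(3,3): Delta=0.0000 Bond=9.2593
V0=5.9137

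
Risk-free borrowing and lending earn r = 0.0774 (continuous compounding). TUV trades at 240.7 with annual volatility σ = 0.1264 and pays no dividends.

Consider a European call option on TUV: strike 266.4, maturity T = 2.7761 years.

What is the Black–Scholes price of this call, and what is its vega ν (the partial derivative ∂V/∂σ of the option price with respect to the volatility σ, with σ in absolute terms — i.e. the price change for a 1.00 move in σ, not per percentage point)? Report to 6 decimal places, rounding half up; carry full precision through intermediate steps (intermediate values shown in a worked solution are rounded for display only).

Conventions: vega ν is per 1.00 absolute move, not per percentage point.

σ√T = 0.1264·√2.7761 = 0.210603
d₁ = (ln(S/K) + (r+σ²/2)T) / (σ√T) = (ln(240.7/266.4) + (0.0774+0.1264²/2)·2.7761) / 0.210603 = (-0.101448 + 0.237047) / 0.210603 = 0.643862
d₂ = d₁ − σ√T = 0.643862 − 0.210603 = 0.433259
e^{−rT} = 0.806646
N(d₁) = 0.740168,  N(d₂) = 0.667587
Call price V = S·N(d₁) − K·e^{−rT}·N(d₂) = 178.158354 − 143.458091 = 34.700262
φ(d₁) = (1/√(2π))·e^{−d₁²/2} = 0.324257
ν = S·φ(d₁)·√T = 130.041936

price = 34.700262
ν = 130.041936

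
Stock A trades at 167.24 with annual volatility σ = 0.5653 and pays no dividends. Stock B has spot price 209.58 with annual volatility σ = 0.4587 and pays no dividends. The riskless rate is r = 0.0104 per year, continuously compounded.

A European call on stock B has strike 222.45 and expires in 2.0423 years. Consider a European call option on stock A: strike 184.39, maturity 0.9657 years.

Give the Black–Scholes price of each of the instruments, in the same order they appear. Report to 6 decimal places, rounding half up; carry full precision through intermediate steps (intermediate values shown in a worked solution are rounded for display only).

price(stock B call K=222.45) = 50.888647
price(stock A call K=184.39) = 31.075806

[stock B call K=222.45]
σ√T = 0.4587·√2.0423 = 0.655524
d₁ = (ln(S/K) + (r+σ²/2)T) / (σ√T) = (ln(209.58/222.45) + (0.0104+0.4587²/2)·2.0423) / 0.655524 = (-0.059597 + 0.236096) / 0.655524 = 0.269249
d₂ = d₁ − σ√T = 0.269249 − 0.655524 = -0.386275
e^{−rT} = 0.978984
N(d₁) = 0.606131,  N(d₂) = 0.349646
price = S·N(d₁) − K·e^{−rT}·N(d₂) = 127.032892 − 76.144245 = 50.888647
[stock A call K=184.39]
σ√T = 0.5653·√0.9657 = 0.555521
d₁ = (ln(S/K) + (r+σ²/2)T) / (σ√T) = (ln(167.24/184.39) + (0.0104+0.5653²/2)·0.9657) / 0.555521 = (-0.097623 + 0.164345) / 0.555521 = 0.120107
d₂ = d₁ − σ√T = 0.120107 − 0.555521 = -0.435414
e^{−rT} = 0.990007
N(d₁) = 0.547801,  N(d₂) = 0.331631
price = S·N(d₁) − K·e^{−rT}·N(d₂) = 91.614174 − 60.538368 = 31.075806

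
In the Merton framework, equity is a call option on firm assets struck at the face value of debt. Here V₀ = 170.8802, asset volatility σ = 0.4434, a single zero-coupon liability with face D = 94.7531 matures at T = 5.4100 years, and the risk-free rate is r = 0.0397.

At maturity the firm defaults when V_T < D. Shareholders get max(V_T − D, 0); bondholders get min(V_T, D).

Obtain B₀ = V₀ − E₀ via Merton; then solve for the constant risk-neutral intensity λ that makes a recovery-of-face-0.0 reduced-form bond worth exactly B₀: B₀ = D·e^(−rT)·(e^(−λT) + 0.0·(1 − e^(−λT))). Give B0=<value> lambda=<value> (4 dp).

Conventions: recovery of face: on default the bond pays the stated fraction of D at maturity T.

With assets at 170.8802 and a single debt payment of 94.7531 at 5.4100 years:
d₁ = [ln(V₀/D) + (r + σ²/2)T] / (σ√T)
   = [ln(170.8802/94.7531) + (0.0397 + 0.5·0.4434²)·5.4100] / (0.4434·√5.4100)
   = [0.589688 + 0.746590] / 1.031322 = 1.295694
d₂ = d₁ − σ√T = 1.295694 − 1.031322 = 0.264372
N(d₁) = 0.902460,  N(d₂) = 0.604253,  e^(−rT) = 0.806721
E₀ = V₀·N(d₁) − D·e^(−rT)·N(d₂)
   = 170.8802·0.902460 − 94.7531·0.806721·0.604253 = 108.023737
B₀ = V₀ − E₀ = 170.8802 − 108.023737 = 62.856463
e^(−λT) = (B₀·e^(rT)/D − 0)/(1 − 0) = (62.8565·1.239585/94.7531 − 0)/1 = 0.82230557
λ = −ln(0.82230557)/5.4100 = 0.036163

B0=62.8565 lambda=0.0362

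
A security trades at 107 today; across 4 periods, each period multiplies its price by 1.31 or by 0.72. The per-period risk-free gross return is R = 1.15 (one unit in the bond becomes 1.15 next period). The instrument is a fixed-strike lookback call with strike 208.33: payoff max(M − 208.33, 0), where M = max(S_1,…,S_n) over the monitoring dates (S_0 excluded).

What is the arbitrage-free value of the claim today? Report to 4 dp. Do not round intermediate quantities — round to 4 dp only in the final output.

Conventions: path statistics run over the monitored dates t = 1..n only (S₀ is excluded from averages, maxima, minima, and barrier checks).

No-arbitrage gives p* = (R−d)/(u−d) = 0.7288: enumerate every path, weight its payoff by its p*-probability, and discount by R^4.
Enumerate all 2^4 = 16 price paths (U = up ×1.31, D = down ×0.72); each path with k up-moves has probability p*^k·(1−p*)^(4−k).
DDDD: M=77.0400, payoff=0.0000, prob=0.005408
UDDD: M=140.1700, payoff=0.0000, prob=0.014535
DUDD: M=100.9224, payoff=0.0000, prob=0.014535
UUDD: M=183.6227, payoff=0.0000, prob=0.039063
DDUD: M=77.0400, payoff=0.0000, prob=0.014535
UDUD: M=140.1700, payoff=0.0000, prob=0.039063
DUUD: M=132.2083, payoff=0.0000, prob=0.039063
UUUD: M=240.5457, payoff=32.2157, prob=0.104983
DDDU: M=77.0400, payoff=0.0000, prob=0.014535
UDDU: M=140.1700, payoff=0.0000, prob=0.039063
DUDU: M=100.9224, payoff=0.0000, prob=0.039063
UUDU: M=183.6227, payoff=0.0000, prob=0.104983
DDUU: M=95.1900, payoff=0.0000, prob=0.039063
UDUU: M=173.1929, payoff=0.0000, prob=0.104983
DUUU: M=173.1929, payoff=0.0000, prob=0.104983
UUUU: M=315.1149, payoff=106.7849, prob=0.282141
Price = Σ prob·payoff / R^4 = 33.510465 / 1.749006 = 19.1597

price = 19.1597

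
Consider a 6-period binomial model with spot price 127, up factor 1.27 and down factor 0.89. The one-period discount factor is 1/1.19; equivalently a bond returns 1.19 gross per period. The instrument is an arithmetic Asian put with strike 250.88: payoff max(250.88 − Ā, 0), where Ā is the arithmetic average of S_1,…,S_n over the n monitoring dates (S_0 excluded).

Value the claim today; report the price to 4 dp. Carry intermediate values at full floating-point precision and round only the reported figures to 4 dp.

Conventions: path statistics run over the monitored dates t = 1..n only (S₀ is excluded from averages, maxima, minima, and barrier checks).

Set p* = 0.7895 (from d < R < u); the path-dependent value is the discounted p*-expectation over all price paths.
Enumerate all 2^6 = 64 price paths (U = up ×1.27, D = down ×0.89); each path with k up-moves has probability p*^k·(1−p*)^(6−k).
DDDDDD: Ā=86.1458, payoff=164.7342, prob=0.000087
UDDDDD: Ā=122.9271, payoff=127.9529, prob=0.000326
DUDDDD: Ā=114.8838, payoff=135.9962, prob=0.000326
UUDDDD: Ā=163.9353, payoff=86.9447, prob=0.001224
DDUDDD: Ā=107.7252, payoff=143.1548, prob=0.000326
UDUDDD: Ā=153.7202, payoff=97.1598, prob=0.001224
DUUDDD: Ā=145.6769, payoff=105.2031, prob=0.001224
UUUDDD: Ā=207.8760, payoff=43.0040, prob=0.004591
DDDUDD: Ā=101.3541, payoff=149.5259, prob=0.000326
UDDUDD: Ā=144.6289, payoff=106.2511, prob=0.001224
DUDUDD: Ā=136.5855, payoff=114.2945, prob=0.001224
UUDUDD: Ā=194.9029, payoff=55.9771, prob=0.004591
DDUUDD: Ā=129.4270, payoff=121.4530, prob=0.001224
UDUUDD: Ā=184.6879, payoff=66.1921, prob=0.004591
DUUUDD: Ā=176.6446, payoff=74.2354, prob=0.004591
UUUUDD: Ā=252.0658, payoff=0.0000, prob=0.017217
DDDDUD: Ā=95.6838, payoff=155.1962, prob=0.000326
UDDDUD: Ā=136.5375, payoff=114.3425, prob=0.001224
DUDDUD: Ā=128.4942, payoff=122.3858, prob=0.001224
UUDDUD: Ā=183.3569, payoff=67.5231, prob=0.004591
DDUDUD: Ā=121.3356, payoff=129.5444, prob=0.001224
UDUDUD: Ā=173.1418, payoff=77.7382, prob=0.004591
DUUDUD: Ā=165.0985, payoff=85.7815, prob=0.004591
UUUDUD: Ā=235.5900, payoff=15.2900, prob=0.017217
DDDUUD: Ā=114.9645, payoff=135.9155, prob=0.001224
UDDUUD: Ā=164.0505, payoff=86.8295, prob=0.004591
DUDUUD: Ā=156.0071, payoff=94.8729, prob=0.004591
UUDUUD: Ā=222.6169, payoff=28.2631, prob=0.017217
DDUUUD: Ā=148.8486, payoff=102.0314, prob=0.004591
UDUUUD: Ā=212.4019, payoff=38.4781, prob=0.017217
DUUUUD: Ā=204.3586, payoff=46.5214, prob=0.017217
UUUUUD: Ā=291.6128, payoff=0.0000, prob=0.064565
DDDDDU: Ā=90.6372, payoff=160.2428, prob=0.000326
UDDDDU: Ā=129.3362, payoff=121.5438, prob=0.001224
DUDDDU: Ā=121.2929, payoff=129.5871, prob=0.001224
UUDDDU: Ā=173.0809, payoff=77.7991, prob=0.004591
DDUDDU: Ā=114.1343, payoff=136.7457, prob=0.001224
UDUDDU: Ā=162.8659, payoff=88.0141, prob=0.004591
DUUDDU: Ā=154.8225, payoff=96.0575, prob=0.004591
UUUDDU: Ā=220.9265, payoff=29.9535, prob=0.017217
DDDUDU: Ā=107.7632, payoff=143.1168, prob=0.001224
UDDUDU: Ā=153.7745, payoff=97.1055, prob=0.004591
DUDUDU: Ā=145.7311, payoff=105.1489, prob=0.004591
UUDUDU: Ā=207.9534, payoff=42.9266, prob=0.017217
DDUUDU: Ā=138.5726, payoff=112.3074, prob=0.004591
UDUUDU: Ā=197.7384, payoff=53.1416, prob=0.017217
DUUUDU: Ā=189.6951, payoff=61.1849, prob=0.017217
UUUUDU: Ā=270.6885, payoff=0.0000, prob=0.064565
DDDDUU: Ā=102.0929, payoff=148.7871, prob=0.001224
UDDDUU: Ā=145.6832, payoff=105.1968, prob=0.004591
DUDDUU: Ā=137.6398, payoff=113.2402, prob=0.004591
UUDDUU: Ā=196.4074, payoff=54.4726, prob=0.017217
DDUDUU: Ā=130.4813, payoff=120.3987, prob=0.004591
UDUDUU: Ā=186.1923, payoff=64.6877, prob=0.017217
DUUDUU: Ā=178.1490, payoff=72.7310, prob=0.017217
UUUDUU: Ā=254.2126, payoff=0.0000, prob=0.064565
DDDUUU: Ā=124.1101, payoff=126.7699, prob=0.004591
UDDUUU: Ā=177.1010, payoff=73.7790, prob=0.017217
DUDUUU: Ā=169.0576, payoff=81.8224, prob=0.017217
UUDUUU: Ā=241.2395, payoff=9.6405, prob=0.064565
DDUUUU: Ā=161.8991, payoff=88.9809, prob=0.017217
UDUUUU: Ā=231.0245, payoff=19.8555, prob=0.064565
DUUUUU: Ā=222.9812, payoff=27.8988, prob=0.064565
UUUUUU: Ā=318.1866, payoff=0.0000, prob=0.242117
Price = Σ prob·payoff / R^6 = 27.423096 / 2.839761 = 9.6568

price = 9.6568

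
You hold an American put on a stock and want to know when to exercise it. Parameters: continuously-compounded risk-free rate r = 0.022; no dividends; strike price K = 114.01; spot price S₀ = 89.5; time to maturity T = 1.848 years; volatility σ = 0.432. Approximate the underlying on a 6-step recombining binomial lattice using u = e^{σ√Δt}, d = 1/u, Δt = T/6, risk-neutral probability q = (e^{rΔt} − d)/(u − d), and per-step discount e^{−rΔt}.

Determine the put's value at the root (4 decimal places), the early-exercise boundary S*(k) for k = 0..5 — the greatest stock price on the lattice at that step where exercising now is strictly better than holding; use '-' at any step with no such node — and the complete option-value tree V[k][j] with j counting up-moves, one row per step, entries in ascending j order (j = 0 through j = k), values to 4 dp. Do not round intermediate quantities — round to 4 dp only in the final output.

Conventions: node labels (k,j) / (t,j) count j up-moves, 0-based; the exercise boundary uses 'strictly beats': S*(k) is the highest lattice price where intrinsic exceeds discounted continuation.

price = 35.9215
boundary = - - 55.4088 43.5970 55.4088 70.4208
tree:
35.9215
46.7249 23.4869
58.6012 33.1637 12.2189
70.4130 45.1241 19.2987 3.9008
79.7068 58.6012 29.6167 7.1981 0.0000
87.0194 70.4130 43.5892 13.2825 0.0000 0.0000
92.7732 79.7068 58.6012 24.5100 0.0000 0.0000 0.0000

Δt=0.30800, u=1.27093, d=0.78682, q=0.45439, disc=e^(-rΔt)=0.99325
k=6 terminal: V=max(K-S,0) → 92.7732 79.7068 58.6012 24.5100 0.0000 0.0000 0.0000
k=5: j=0 S=26.9906 intr=87.0194 cont=86.2495 V=87.0194[EX]; j=1 S=43.5970 intr=70.4130 cont=69.6431 V=70.4130[EX]; j=2 S=70.4208 intr=43.5892 cont=42.8193 V=43.5892[EX]; j=3 S=113.7484 intr=0.2616 cont=13.2825 V=13.2825[hold]; j=4 S=183.7341 intr=0.0000 cont=0.0000 V=0.0000[hold]; j=5 S=296.7797 intr=0.0000 cont=0.0000 V=0.0000[hold]  S*(5)=70.4208
k=4: j=0 S=34.3032 intr=79.7068 cont=78.9369 V=79.7068[EX]; j=1 S=55.4088 intr=58.6012 cont=57.8313 V=58.6012[EX]; j=2 S=89.5000 intr=24.5100 cont=29.6167 V=29.6167[hold]; j=3 S=144.5664 intr=0.0000 cont=7.1981 V=7.1981[hold]; j=4 S=233.5135 intr=0.0000 cont=0.0000 V=0.0000[hold]  S*(4)=55.4088
k=3: j=0 S=43.5970 intr=70.4130 cont=69.6431 V=70.4130[EX]; j=1 S=70.4208 intr=43.5892 cont=45.1241 V=45.1241[hold]; j=2 S=113.7484 intr=0.2616 cont=19.2987 V=19.2987[hold]; j=3 S=183.7341 intr=0.0000 cont=3.9008 V=3.9008[hold]  S*(3)=43.5970
k=2: j=0 S=55.4088 intr=58.6012 cont=58.5240 V=58.6012[EX]; j=1 S=89.5000 intr=24.5100 cont=33.1637 V=33.1637[hold]; j=2 S=144.5664 intr=0.0000 cont=12.2189 V=12.2189[hold]  S*(2)=55.4088
k=1: j=0 S=70.4208 intr=43.5892 cont=46.7249 V=46.7249[hold]; j=1 S=113.7484 intr=0.2616 cont=23.4869 V=23.4869[hold]  S*(1)=-
k=0: j=0 S=89.5000 intr=24.5100 cont=35.9215 V=35.9215[hold]  S*(0)=-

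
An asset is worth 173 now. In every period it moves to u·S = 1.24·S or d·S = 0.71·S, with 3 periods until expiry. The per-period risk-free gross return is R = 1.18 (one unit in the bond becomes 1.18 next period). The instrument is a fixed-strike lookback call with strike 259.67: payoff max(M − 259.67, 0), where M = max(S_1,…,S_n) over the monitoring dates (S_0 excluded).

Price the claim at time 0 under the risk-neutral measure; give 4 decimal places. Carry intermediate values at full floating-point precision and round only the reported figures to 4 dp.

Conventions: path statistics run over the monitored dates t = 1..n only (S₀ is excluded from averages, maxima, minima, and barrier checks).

price = 30.1290

Under the martingale measure an up-move has probability p* = 0.8868; value the claim as the probability-weighted average of per-path payoffs, discounted 3 periods at R = 1.18.
Enumerate all 2^3 = 8 price paths (U = up ×1.24, D = down ×0.71); each path with k up-moves has probability p*^k·(1−p*)^(3−k).
DDD: M=122.8300, payoff=0.0000, prob=0.001451
UDD: M=214.5200, payoff=0.0000, prob=0.011365
DUD: M=152.3092, payoff=0.0000, prob=0.011365
UUD: M=266.0048, payoff=6.3348, prob=0.089027
DDU: M=122.8300, payoff=0.0000, prob=0.011365
UDU: M=214.5200, payoff=0.0000, prob=0.089027
DUU: M=188.8634, payoff=0.0000, prob=0.089027
UUU: M=329.8460, payoff=70.1760, prob=0.697374
Price = Σ prob·payoff / R^3 = 49.502874 / 1.643032 = 30.1290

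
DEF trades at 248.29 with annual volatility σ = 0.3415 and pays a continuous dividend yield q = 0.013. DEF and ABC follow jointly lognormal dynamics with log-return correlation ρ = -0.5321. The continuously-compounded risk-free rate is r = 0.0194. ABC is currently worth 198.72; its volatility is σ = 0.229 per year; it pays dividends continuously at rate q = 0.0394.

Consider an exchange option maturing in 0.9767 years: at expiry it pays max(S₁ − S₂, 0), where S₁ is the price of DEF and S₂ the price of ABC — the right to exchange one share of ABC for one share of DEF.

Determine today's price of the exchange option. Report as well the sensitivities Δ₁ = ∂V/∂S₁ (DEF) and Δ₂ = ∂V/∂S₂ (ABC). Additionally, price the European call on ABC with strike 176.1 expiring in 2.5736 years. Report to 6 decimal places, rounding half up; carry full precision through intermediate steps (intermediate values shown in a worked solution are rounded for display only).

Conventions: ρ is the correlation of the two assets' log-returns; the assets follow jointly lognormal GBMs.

σ_eff = √(σ₁² + σ₂² − 2ρσ₁σ₂) = √(0.3415² + 0.229² − 2·-0.5321·0.3415·0.229) = 0.502282
d₁ = (ln(S₁/S₂) + (q₂ − q₁ + σ_eff²/2)T) / (σ_eff√T) = (ln(248.29/198.72) + (0.0394 − 0.013 + 0.126144)·0.9767) / 0.496396 = 0.748777
d₂ = d₁ − σ_eff√T = 0.748777 − 0.496396 = 0.252381
N(d₁) = 0.773004,  N(d₂) = 0.599627
V = S₁·e^{−q₁T}·N(d₁) − S₂·e^{−q₂T}·N(d₂) = 189.507679 − 114.659496 = 74.848183
Δ₁ = e^{−q₁T}·N(d₁) = 0.763251;  Δ₂ = −e^{−q₂T}·N(d₂) = -0.576990
[vanilla: ABC call K=176.1]
σ√T = 0.229·√2.5736 = 0.367372
d₁ = (ln(S/K) + (r−q+σ²/2)T) / (σ√T) = (ln(198.72/176.1) + (0.0194−0.0394+0.229²/2)·2.5736) / 0.367372 = (0.120845 + 0.016009) / 0.367372 = 0.372521
d₂ = d₁ − σ√T = 0.372521 − 0.367372 = 0.005149
e^{−rT} = 0.951298
e^{−qT} = 0.903572
N(d₁) = 0.645248,  N(d₂) = 0.502054
price = S·e^{−qT}·N(d₁) − K·e^{−rT}·N(d₂) = 115.859217 − 84.105932 = 31.753285

exchange price = 74.848183
Δ1 = 0.763251
Δ2 = -0.576990
price(ABC call K=176.1) = 31.753285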